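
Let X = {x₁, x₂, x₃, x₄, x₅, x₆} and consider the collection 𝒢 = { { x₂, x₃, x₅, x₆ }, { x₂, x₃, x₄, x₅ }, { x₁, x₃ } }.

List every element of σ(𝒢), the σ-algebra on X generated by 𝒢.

Initial family (5 sets): { {  }, { x₁, x₃ }, { x₂, x₃, x₄, x₅ }, { x₂, x₃, x₅, x₆ }, X }.
Step 1 (6 new):
  { x₁, x₄ }  = ᶜ of { x₂, x₃, x₅, x₆ }
  { x₁, x₆ }  = ᶜ of { x₂, x₃, x₄, x₅ }
  { x₂, x₄, x₅, x₆ }  = ᶜ of { x₁, x₃ }
  { x₁, x₂, x₃, x₄, x₅ }  = { x₁, x₃ } ∪ { x₂, x₃, x₄, x₅ }
  { x₁, x₂, x₃, x₅, x₆ }  = { x₁, x₃ } ∪ { x₂, x₃, x₅, x₆ }
  { x₂, x₃, x₄, x₅, x₆ }  = { x₂, x₃, x₄, x₅ } ∪ { x₂, x₃, x₅, x₆ }
Step 2: 7 new —
  { x₁ }  = ᶜ of { x₂, x₃, x₄, x₅, x₆ }
  { x₄ }  = ᶜ of { x₁, x₂, x₃, x₅, x₆ }
  { x₆ }  = ᶜ of { x₁, x₂, x₃, x₄, x₅ }
  { x₁, x₃, x₄ }  = { x₁, x₄ } ∪ { x₁, x₃ }
  { x₁, x₃, x₆ }  = { x₁, x₆ } ∪ { x₁, x₃ }
  { x₁, x₄, x₆ }  = { x₁, x₆ } ∪ { x₁, x₄ }
  { x₁, x₂, x₄, x₅, x₆ }  = { x₁, x₆ } ∪ { x₂, x₄, x₅, x₆ }
Step 3. New:
  { x₃ }  = ᶜ of { x₁, x₂, x₄, x₅, x₆ }
  { x₄, x₆ }  = { x₄ } ∪ { x₆ }
  { x₂, x₃, x₅ }  = ᶜ of { x₁, x₄, x₆ }
  { x₂, x₄, x₅ }  = ᶜ of { x₁, x₃, x₆ }
  { x₂, x₅, x₆ }  = ᶜ of { x₁, x₃, x₄ }
  { x₁, x₃, x₄, x₆ }  = { x₁, x₃, x₄ } ∪ { x₁, x₃, x₆ }
Step 4: 7 new —
  { x₂, x₅ }  = ᶜ of { x₁, x₃, x₄, x₆ }
  { x₃, x₄ }  = { x₃ } ∪ { x₄ }
  { x₃, x₆ }  = { x₆ } ∪ { x₃ }
  { x₃, x₄, x₆ }  = { x₃ } ∪ { x₄, x₆ }
  { x₁, x₂, x₃, x₅ }  = ᶜ of { x₄, x₆ }
  { x₁, x₂, x₄, x₅ }  = { x₁, x₄ } ∪ { x₂, x₄, x₅ }
  { x₁, x₂, x₅, x₆ }  = { x₁, x₆ } ∪ { x₂, x₅, x₆ }
Step 5 (1 new):
  { x₁, x₂, x₅ }  = ᶜ of { x₃, x₄, x₆ }
Step 6 adds nothing — fixpoint reached.

Hence σ(𝒢) has 32 members: { {  }, { x₁ }, { x₃ }, { x₄ }, { x₆ }, { x₁, x₃ }, { x₁, x₄ }, { x₁, x₆ }, { x₂, x₅ }, { x₃, x₄ }, { x₃, x₆ }, { x₄, x₆ }, { x₁, x₂, x₅ }, { x₁, x₃, x₄ }, { x₁, x₃, x₆ }, { x₁, x₄, x₆ }, { x₂, x₃, x₅ }, { x₂, x₄, x₅ }, { x₂, x₅, x₆ }, { x₃, x₄, x₆ }, { x₁, x₂, x₃, x₅ }, { x₁, x₂, x₄, x₅ }, { x₁, x₂, x₅, x₆ }, { x₁, x₃, x₄, x₆ }, { x₂, x₃, x₄, x₅ }, { x₂, x₃, x₅, x₆ }, { x₂, x₄, x₅, x₆ }, { x₁, x₂, x₃, x₄, x₅ }, { x₁, x₂, x₃, x₅, x₆ }, { x₁, x₂, x₄, x₅, x₆ }, { x₂, x₃, x₄, x₅, x₆ }, X }.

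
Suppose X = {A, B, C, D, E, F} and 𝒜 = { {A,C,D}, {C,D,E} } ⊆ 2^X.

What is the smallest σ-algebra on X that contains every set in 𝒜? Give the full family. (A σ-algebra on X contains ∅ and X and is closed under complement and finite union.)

Begin from { {}, {A,C,D}, {C,D,E}, X } (that is, 𝒜 plus ∅ and X).
Iteration 1 adds 3:
  {A,B,F}  = ᶜ of {C,D,E}
  {B,E,F}  = ᶜ of {A,C,D}
  {A,C,D,E}  = {A,C,D} ∪ {C,D,E}
Iteration 2. New:
  {B,F}  = ᶜ of {A,C,D,E}
  {A,B,E,F}  = {A,B,F} ∪ {B,E,F}
  {A,B,C,D,F}  = {A,C,D} ∪ {A,B,F}
  {B,C,D,E,F}  = {C,D,E} ∪ {B,E,F}
Iteration 3: +3 →
  {A}  = ᶜ of {B,C,D,E,F}
  {E}  = ᶜ of {A,B,C,D,F}
  {C,D}  = ᶜ of {A,B,E,F}
Iteration 4: 2 new —
  {A,E}  = {E} ∪ {A}
  {B,C,D,F}  = {C,D} ∪ {B,F}
Iteration 5: stable.

Hence σ(𝒜) has 16 members: { {}, {A}, {E}, {A,E}, {B,F}, {C,D}, {A,B,F}, {A,C,D}, {B,E,F}, {C,D,E}, {A,B,E,F}, {A,C,D,E}, {B,C,D,F}, {A,B,C,D,F}, {B,C,D,E,F}, X }.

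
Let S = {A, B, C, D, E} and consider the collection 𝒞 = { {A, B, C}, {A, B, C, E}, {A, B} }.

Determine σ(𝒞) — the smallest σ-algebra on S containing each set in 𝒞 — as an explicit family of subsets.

Answer: σ(𝒞) = { ∅, {C}, {D}, {E}, {A, B}, {C, D}, {C, E}, {D, E}, {A, B, C}, {A, B, D}, {A, B, E}, {C, D, E}, {A, B, C, D}, {A, B, C, E}, {A, B, D, E}, S }

Trace:
Take S₀ = 𝒞 ∪ {∅, S} = { ∅, {A, B}, {A, B, C}, {A, B, C, E}, S }.
Iteration 1: 3 new —
  {D}  = ᶜ of {A, B, C, E}
  {D, E}  = ᶜ of {A, B, C}
  {C, D, E}  = ᶜ of {A, B}
  [8 total]
Iteration 2 adds 3:
  {A, B, D}  = {D} ∪ {A, B}
  {A, B, C, D}  = {D} ∪ {A, B, C}
  {A, B, D, E}  = {D, E} ∪ {A, B}
  [11 total]
Iteration 3: +3 →
  {C}  = ᶜ of {A, B, D, E}
  {E}  = ᶜ of {A, B, C, D}
  {C, E}  = ᶜ of {A, B, D}
  [14 total]
Iteration 4 adds 2:
  {C, D}  = {C} ∪ {D}
  {A, B, E}  = {A, B} ∪ {E}
  [16 total]
Iteration 5: stable.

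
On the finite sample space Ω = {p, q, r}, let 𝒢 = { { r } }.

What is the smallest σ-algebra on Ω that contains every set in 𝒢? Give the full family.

Take S₀ = 𝒢 ∪ {∅, Ω} = { ∅, { r }, Ω }.
Step 1. New:
  { p, q }  = Ω∖{ r }
  [4 total]
After Step 2 the family is unchanged; done.

Hence σ(𝒢) has 4 members: { ∅, { r }, { p, q }, Ω }.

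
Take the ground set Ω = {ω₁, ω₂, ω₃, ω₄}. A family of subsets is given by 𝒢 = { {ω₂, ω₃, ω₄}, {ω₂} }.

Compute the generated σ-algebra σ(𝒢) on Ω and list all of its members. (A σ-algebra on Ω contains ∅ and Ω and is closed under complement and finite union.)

σ(𝒢) = { {}, {ω₁}, {ω₂}, {ω₁, ω₂}, {ω₃, ω₄}, {ω₁, ω₃, ω₄}, {ω₂, ω₃, ω₄}, Ω }

Derivation:
Initial family (4 sets): { {}, {ω₂}, {ω₂, ω₃, ω₄}, Ω }.
Iteration 1: +2 →
  {ω₁}  = Ω∖{ω₂, ω₃, ω₄}
  {ω₁, ω₃, ω₄}  = Ω∖{ω₂}
Iteration 2. New:
  {ω₁, ω₂}  = {ω₂} ∪ {ω₁}
Iteration 3: +1 →
  {ω₃, ω₄}  = Ω∖{ω₁, ω₂}
Iteration 4: closed — nothing new.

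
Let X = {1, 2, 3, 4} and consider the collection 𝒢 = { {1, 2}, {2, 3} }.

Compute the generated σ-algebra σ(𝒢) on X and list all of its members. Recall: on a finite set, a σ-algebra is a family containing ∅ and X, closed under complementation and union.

Begin from { ∅, {1, 2}, {2, 3}, X } (that is, 𝒢 plus ∅ and X).
Iteration 1: 3 new —
  {1, 4}  = X∖{2, 3}
  {3, 4}  = X∖{1, 2}
  {1, 2, 3}  = {1, 2} ∪ {2, 3}
  — 7 sets.
Iteration 2: +4 →
  {4}  = X∖{1, 2, 3}
  {1, 2, 4}  = {1, 4} ∪ {1, 2}
  {1, 3, 4}  = {3, 4} ∪ {1, 4}
  {2, 3, 4}  = {3, 4} ∪ {2, 3}
  — 11 sets.
Iteration 3: 3 new —
  {1}  = X∖{2, 3, 4}
  {2}  = X∖{1, 3, 4}
  {3}  = X∖{1, 2, 4}
  — 14 sets.
Iteration 4 (2 new):
  {1, 3}  = {3} ∪ {1}
  {2, 4}  = {4} ∪ {2}
  — 16 sets.
Iteration 5: already closed under ᶜ and ∪.

Hence σ(𝒢) has 16 members: { ∅, {1}, {2}, {3}, {4}, {1, 2}, {1, 3}, {1, 4}, {2, 3}, {2, 4}, {3, 4}, {1, 2, 3}, {1, 2, 4}, {1, 3, 4}, {2, 3, 4}, X }.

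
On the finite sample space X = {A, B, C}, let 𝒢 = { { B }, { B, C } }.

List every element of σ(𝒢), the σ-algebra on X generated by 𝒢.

σ(𝒢) (8 sets): { ∅, { A }, { B }, { C }, { A, B }, { A, C }, { B, C }, X }

Trace:
Seed the family with 𝒢 together with ∅ and X: { ∅, { B }, { B, C }, X }.
Iteration 1 (2 new):
  { A }  = ᶜ of { B, C }
  { A, C }  = ᶜ of { B }
  (now 6)
Iteration 2: 1 new —
  { A, B }  = { B } ∪ { A }
  (now 7)
Iteration 3: +1 →
  { C }  = ᶜ of { A, B }
  (now 8)
After Iteration 4 the family is unchanged; done.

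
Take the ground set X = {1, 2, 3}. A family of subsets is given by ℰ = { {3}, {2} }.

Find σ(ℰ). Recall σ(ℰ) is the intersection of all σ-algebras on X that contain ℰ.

Start: ℰ ∪ {∅, X} = { {}, {2}, {3}, X }.
Pass 1: +3 →
  {1, 2}  = {3}ᶜ
  {1, 3}  = {2}ᶜ
  {2, 3}  = {3} ∪ {2}
Pass 2 (1 new):
  {1}  = {2, 3}ᶜ
Pass 3: closed — nothing new.

Therefore σ(ℰ) = { {}, {1}, {2}, {3}, {1, 2}, {1, 3}, {2, 3}, X } (|σ(ℰ)| = 8).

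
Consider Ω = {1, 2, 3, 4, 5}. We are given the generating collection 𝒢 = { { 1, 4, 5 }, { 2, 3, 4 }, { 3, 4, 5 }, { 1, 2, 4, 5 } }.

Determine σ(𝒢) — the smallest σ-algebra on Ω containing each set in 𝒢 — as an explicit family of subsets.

Begin from { {  }, { 1, 4, 5 }, { 2, 3, 4 }, { 3, 4, 5 }, { 1, 2, 4, 5 }, Ω } (that is, 𝒢 plus ∅ and Ω).
Step 1. New:
  { 3 }  = Ω∖{ 1, 2, 4, 5 }
  { 1, 2 }  = Ω∖{ 3, 4, 5 }
  { 1, 5 }  = Ω∖{ 2, 3, 4 }
  { 2, 3 }  = Ω∖{ 1, 4, 5 }
  { 1, 3, 4, 5 }  = { 1, 4, 5 } ∪ { 3, 4, 5 }
  { 2, 3, 4, 5 }  = { 3, 4, 5 } ∪ { 2, 3, 4 }
Step 2: 7 new —
  { 1 }  = Ω∖{ 2, 3, 4, 5 }
  { 2 }  = Ω∖{ 1, 3, 4, 5 }
  { 1, 2, 3 }  = { 1, 2 } ∪ { 3 }
  { 1, 2, 5 }  = { 1, 2 } ∪ { 1, 5 }
  { 1, 3, 5 }  = { 3 } ∪ { 1, 5 }
  { 1, 2, 3, 4 }  = { 2, 3, 4 } ∪ { 1, 2 }
  { 1, 2, 3, 5 }  = { 2, 3 } ∪ { 1, 5 }
Step 3. New:
  { 4 }  = Ω∖{ 1, 2, 3, 5 }
  { 5 }  = Ω∖{ 1, 2, 3, 4 }
  { 1, 3 }  = { 3 } ∪ { 1 }
  { 2, 4 }  = Ω∖{ 1, 3, 5 }
  { 3, 4 }  = Ω∖{ 1, 2, 5 }
  { 4, 5 }  = Ω∖{ 1, 2, 3 }
Step 4. New:
  { 1, 4 }  = { 4 } ∪ { 1 }
  { 2, 5 }  = { 2 } ∪ { 5 }
  { 3, 5 }  = { 5 } ∪ { 3 }
  { 1, 2, 4 }  = { 1, 2 } ∪ { 4 }
  { 1, 3, 4 }  = { 3, 4 } ∪ { 1, 3 }
  { 2, 3, 5 }  = { 5 } ∪ { 2, 3 }
  { 2, 4, 5 }  = Ω∖{ 1, 3 }
Step 5: already closed under ᶜ and ∪.

Therefore σ(𝒢) = { {  }, { 1 }, { 2 }, { 3 }, { 4 }, { 5 }, { 1, 2 }, { 1, 3 }, { 1, 4 }, { 1, 5 }, { 2, 3 }, { 2, 4 }, { 2, 5 }, { 3, 4 }, { 3, 5 }, { 4, 5 }, { 1, 2, 3 }, { 1, 2, 4 }, { 1, 2, 5 }, { 1, 3, 4 }, { 1, 3, 5 }, { 1, 4, 5 }, { 2, 3, 4 }, { 2, 3, 5 }, { 2, 4, 5 }, { 3, 4, 5 }, { 1, 2, 3, 4 }, { 1, 2, 3, 5 }, { 1, 2, 4, 5 }, { 1, 3, 4, 5 }, { 2, 3, 4, 5 }, Ω } (|σ(𝒢)| = 32).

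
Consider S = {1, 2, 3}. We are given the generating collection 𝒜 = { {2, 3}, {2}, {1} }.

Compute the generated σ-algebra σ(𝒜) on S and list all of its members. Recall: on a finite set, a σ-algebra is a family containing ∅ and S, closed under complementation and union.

Answer: σ(𝒜) = { ∅, {1}, {2}, {3}, {1, 2}, {1, 3}, {2, 3}, S }

Derivation:
Initial family (5 sets): { ∅, {1}, {2}, {2, 3}, S }.
Pass 1: 2 new —
  {1, 2}  = {2} ∪ {1}
  {1, 3}  = {2}ᶜ
  — 7 sets.
Pass 2: 1 new —
  {3}  = {1, 2}ᶜ
  — 8 sets.
Pass 3 adds nothing — fixpoint reached.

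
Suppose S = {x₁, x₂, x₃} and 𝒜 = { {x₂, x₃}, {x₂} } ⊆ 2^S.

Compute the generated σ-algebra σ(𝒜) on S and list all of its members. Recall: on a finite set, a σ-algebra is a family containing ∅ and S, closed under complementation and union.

Seed the family with 𝒜 together with ∅ and S: { {}, {x₂}, {x₂, x₃}, S }.
Step 1: +2 →
  {x₁}  = complement {x₂, x₃}
  {x₁, x₃}  = complement {x₂}
  [6 total]
Step 2 (1 new):
  {x₁, x₂}  = {x₂} ∪ {x₁}
  [7 total]
Step 3: 1 new —
  {x₃}  = complement {x₁, x₂}
  [8 total]
Step 4: already closed under ᶜ and ∪.

Therefore σ(𝒜) = { {}, {x₁}, {x₂}, {x₃}, {x₁, x₂}, {x₁, x₃}, {x₂, x₃}, S } (|σ(𝒜)| = 8).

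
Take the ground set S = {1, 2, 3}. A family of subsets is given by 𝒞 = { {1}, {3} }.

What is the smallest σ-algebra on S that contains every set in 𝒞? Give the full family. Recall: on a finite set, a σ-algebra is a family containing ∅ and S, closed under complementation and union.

σ(𝒞) = { {}, {1}, {2}, {3}, {1,2}, {1,3}, {2,3}, S }

Working:
Seed the family with 𝒞 together with ∅ and S: { {}, {1}, {3}, S }.
Pass 1: +3 →
  {1,2}  = {3}ᶜ
  {1,3}  = {3} ∪ {1}
  {2,3}  = {1}ᶜ
  [7 total]
Pass 2 (1 new):
  {2}  = {1,3}ᶜ
  [8 total]
Pass 3: already closed under ᶜ and ∪.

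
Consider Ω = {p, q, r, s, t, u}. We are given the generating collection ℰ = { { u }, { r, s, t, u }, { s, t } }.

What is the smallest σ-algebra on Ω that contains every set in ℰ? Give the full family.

σ(ℰ) (16 sets): { {}, { r }, { u }, { p, q }, { r, u }, { s, t }, { p, q, r }, { p, q, u }, { r, s, t }, { s, t, u }, { p, q, r, u }, { p, q, s, t }, { r, s, t, u }, { p, q, r, s, t }, { p, q, s, t, u }, Ω }

Check:
Take S₀ = ℰ ∪ {∅, Ω} = { {}, { u }, { s, t }, { r, s, t, u }, Ω }.
Iteration 1 adds 4:
  { p, q }  = Ω∖{ r, s, t, u }
  { s, t, u }  = { s, t } ∪ { u }
  { p, q, r, u }  = Ω∖{ s, t }
  { p, q, r, s, t }  = Ω∖{ u }
  [9 total]
Iteration 2 adds 4:
  { p, q, r }  = Ω∖{ s, t, u }
  { p, q, u }  = { p, q } ∪ { u }
  { p, q, s, t }  = { p, q } ∪ { s, t }
  { p, q, s, t, u }  = { p, q } ∪ { s, t, u }
  [13 total]
Iteration 3 (3 new):
  { r }  = Ω∖{ p, q, s, t, u }
  { r, u }  = Ω∖{ p, q, s, t }
  { r, s, t }  = Ω∖{ p, q, u }
  [16 total]
Iteration 4: stable.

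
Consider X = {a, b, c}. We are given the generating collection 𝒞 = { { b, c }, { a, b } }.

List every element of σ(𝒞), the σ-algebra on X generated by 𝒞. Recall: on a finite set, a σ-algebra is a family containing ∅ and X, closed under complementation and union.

Answer: σ(𝒞) = { {}, { a }, { b }, { c }, { a, b }, { a, c }, { b, c }, X }

Working:
Seed the family with 𝒞 together with ∅ and X: { {}, { a, b }, { b, c }, X }.
Pass 1 (2 new):
  { a }  = complement { b, c }
  { c }  = complement { a, b }
Pass 2 (1 new):
  { a, c }  = { c } ∪ { a }
Pass 3. New:
  { b }  = complement { a, c }
Pass 4: closed — nothing new.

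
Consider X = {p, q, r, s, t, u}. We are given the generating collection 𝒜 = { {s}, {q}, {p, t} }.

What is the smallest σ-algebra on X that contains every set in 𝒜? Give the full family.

σ(𝒜) = { {}, {q}, {s}, {p, t}, {q, s}, {r, u}, {p, q, t}, {p, s, t}, {q, r, u}, {r, s, u}, {p, q, s, t}, {p, r, t, u}, {q, r, s, u}, {p, q, r, t, u}, {p, r, s, t, u}, X }

Check:
Seed the family with 𝒜 together with ∅ and X: { {}, {q}, {s}, {p, t}, X }.
Step 1 adds 6:
  {q, s}  = {s} ∪ {q}
  {p, q, t}  = {p, t} ∪ {q}
  {p, s, t}  = {p, t} ∪ {s}
  {q, r, s, u}  = X∖{p, t}
  {p, q, r, t, u}  = X∖{s}
  {p, r, s, t, u}  = X∖{q}
Step 2: +4 →
  {q, r, u}  = X∖{p, s, t}
  {r, s, u}  = X∖{p, q, t}
  {p, q, s, t}  = {p, s, t} ∪ {q}
  {p, r, t, u}  = X∖{q, s}
Step 3 (1 new):
  {r, u}  = X∖{p, q, s, t}
After Step 4 the family is unchanged; done.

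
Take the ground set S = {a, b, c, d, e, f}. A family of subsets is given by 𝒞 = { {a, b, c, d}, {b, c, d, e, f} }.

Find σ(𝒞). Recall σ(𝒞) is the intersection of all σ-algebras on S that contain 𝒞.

|σ(𝒞)| = 8.  σ(𝒞) = { ∅, {a}, {e, f}, {a, e, f}, {b, c, d}, {a, b, c, d}, {b, c, d, e, f}, S }

Derivation:
Seed the family with 𝒞 together with ∅ and S: { ∅, {a, b, c, d}, {b, c, d, e, f}, S }.
Step 1: +2 →
  {a}  = {b, c, d, e, f}ᶜ
  {e, f}  = {a, b, c, d}ᶜ
  [6 total]
Step 2: 1 new —
  {a, e, f}  = {e, f} ∪ {a}
  [7 total]
Step 3: +1 →
  {b, c, d}  = {a, e, f}ᶜ
  [8 total]
After Step 4 the family is unchanged; done.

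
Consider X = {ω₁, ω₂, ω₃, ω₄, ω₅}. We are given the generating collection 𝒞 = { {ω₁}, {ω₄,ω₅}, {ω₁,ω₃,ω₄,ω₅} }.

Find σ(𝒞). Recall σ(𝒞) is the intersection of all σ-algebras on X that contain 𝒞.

Begin from { {}, {ω₁}, {ω₄,ω₅}, {ω₁,ω₃,ω₄,ω₅}, X } (that is, 𝒞 plus ∅ and X).
Step 1: 4 new —
  {ω₂}  = {ω₁,ω₃,ω₄,ω₅}ᶜ
  {ω₁,ω₂,ω₃}  = {ω₄,ω₅}ᶜ
  {ω₁,ω₄,ω₅}  = {ω₄,ω₅} ∪ {ω₁}
  {ω₂,ω₃,ω₄,ω₅}  = {ω₁}ᶜ
Step 2. New:
  {ω₁,ω₂}  = {ω₂} ∪ {ω₁}
  {ω₂,ω₃}  = {ω₁,ω₄,ω₅}ᶜ
  {ω₂,ω₄,ω₅}  = {ω₂} ∪ {ω₄,ω₅}
  {ω₁,ω₂,ω₄,ω₅}  = {ω₁,ω₄,ω₅} ∪ {ω₂}
Step 3 (3 new):
  {ω₃}  = {ω₁,ω₂,ω₄,ω₅}ᶜ
  {ω₁,ω₃}  = {ω₂,ω₄,ω₅}ᶜ
  {ω₃,ω₄,ω₅}  = {ω₁,ω₂}ᶜ
Step 4: stable.

Hence σ(𝒞) has 16 members: { {}, {ω₁}, {ω₂}, {ω₃}, {ω₁,ω₂}, {ω₁,ω₃}, {ω₂,ω₃}, {ω₄,ω₅}, {ω₁,ω₂,ω₃}, {ω₁,ω₄,ω₅}, {ω₂,ω₄,ω₅}, {ω₃,ω₄,ω₅}, {ω₁,ω₂,ω₄,ω₅}, {ω₁,ω₃,ω₄,ω₅}, {ω₂,ω₃,ω₄,ω₅}, X }.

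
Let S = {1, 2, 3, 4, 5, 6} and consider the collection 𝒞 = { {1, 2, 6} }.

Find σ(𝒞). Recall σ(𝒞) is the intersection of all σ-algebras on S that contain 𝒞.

|σ(𝒞)| = 4.  σ(𝒞) = { {}, {1, 2, 6}, {3, 4, 5}, S }

Trace:
Initial family (3 sets): { {}, {1, 2, 6}, S }.
Pass 1: 1 new —
  {3, 4, 5}  = S∖{1, 2, 6}
  — 4 sets.
Pass 2: no new sets; the family is a σ-algebra.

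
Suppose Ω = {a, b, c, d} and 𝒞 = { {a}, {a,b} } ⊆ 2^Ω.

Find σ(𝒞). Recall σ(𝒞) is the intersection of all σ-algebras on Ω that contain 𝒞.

σ(𝒞) = { {}, {a}, {b}, {a,b}, {c,d}, {a,c,d}, {b,c,d}, Ω }

Working:
Start: 𝒞 ∪ {∅, Ω} = { {}, {a}, {a,b}, Ω }.
Step 1. New:
  {c,d}  = ᶜ of {a,b}
  {b,c,d}  = ᶜ of {a}
  [6 total]
Step 2 (1 new):
  {a,c,d}  = {c,d} ∪ {a}
  [7 total]
Step 3 adds 1:
  {b}  = ᶜ of {a,c,d}
  [8 total]
Step 4 adds nothing — fixpoint reached.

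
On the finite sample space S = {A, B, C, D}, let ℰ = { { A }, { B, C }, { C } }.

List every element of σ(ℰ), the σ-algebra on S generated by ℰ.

Begin from { ∅, { A }, { C }, { B, C }, S } (that is, ℰ plus ∅ and S).
Step 1 adds 5:
  { A, C }  = { C } ∪ { A }
  { A, D }  = { B, C }ᶜ
  { A, B, C }  = { B, C } ∪ { A }
  { A, B, D }  = { C }ᶜ
  { B, C, D }  = { A }ᶜ
  — 10 sets.
Step 2 adds 3:
  { D }  = { A, B, C }ᶜ
  { B, D }  = { A, C }ᶜ
  { A, C, D }  = { C } ∪ { A, D }
  — 13 sets.
Step 3: +2 →
  { B }  = { A, C, D }ᶜ
  { C, D }  = { C } ∪ { D }
  — 15 sets.
Step 4: 1 new —
  { A, B }  = { C, D }ᶜ
  — 16 sets.
Step 5: closed — nothing new.

σ(ℰ) = { ∅, { A }, { B }, { C }, { D }, { A, B }, { A, C }, { A, D }, { B, C }, { B, D }, { C, D }, { A, B, C }, { A, B, D }, { A, C, D }, { B, C, D }, S }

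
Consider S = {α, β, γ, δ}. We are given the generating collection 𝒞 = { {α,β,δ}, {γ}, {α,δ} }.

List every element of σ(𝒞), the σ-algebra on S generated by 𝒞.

Begin from { {}, {γ}, {α,δ}, {α,β,δ}, S } (that is, 𝒞 plus ∅ and S).
Step 1: 2 new —
  {β,γ}  = complement {α,δ}
  {α,γ,δ}  = {γ} ∪ {α,δ}
Step 2 (1 new):
  {β}  = complement {α,γ,δ}
Step 3: no new sets; the family is a σ-algebra.

Therefore σ(𝒞) = { {}, {β}, {γ}, {α,δ}, {β,γ}, {α,β,δ}, {α,γ,δ}, S } (|σ(𝒞)| = 8).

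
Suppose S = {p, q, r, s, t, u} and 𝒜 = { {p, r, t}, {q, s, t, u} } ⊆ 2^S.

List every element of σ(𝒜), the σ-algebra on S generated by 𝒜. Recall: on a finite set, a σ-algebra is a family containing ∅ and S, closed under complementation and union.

σ(𝒜) (8 sets): { {}, {t}, {p, r}, {p, r, t}, {q, s, u}, {q, s, t, u}, {p, q, r, s, u}, S }

Trace:
Take S₀ = 𝒜 ∪ {∅, S} = { {}, {p, r, t}, {q, s, t, u}, S }.
Round 1 adds 2:
  {p, r}  = ᶜ of {q, s, t, u}
  {q, s, u}  = ᶜ of {p, r, t}
  (now 6)
Round 2: +1 →
  {p, q, r, s, u}  = {q, s, u} ∪ {p, r}
  (now 7)
Round 3: 1 new —
  {t}  = ᶜ of {p, q, r, s, u}
  (now 8)
Round 4: stable.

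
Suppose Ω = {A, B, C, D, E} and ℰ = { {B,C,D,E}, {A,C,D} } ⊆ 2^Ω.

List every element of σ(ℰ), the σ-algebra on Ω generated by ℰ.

Seed the family with ℰ together with ∅ and Ω: { {}, {A,C,D}, {B,C,D,E}, Ω }.
Iteration 1 adds 2:
  {A}  = Ω∖{B,C,D,E}
  {B,E}  = Ω∖{A,C,D}
  (now 6)
Iteration 2 (1 new):
  {A,B,E}  = {B,E} ∪ {A}
  (now 7)
Iteration 3. New:
  {C,D}  = Ω∖{A,B,E}
  (now 8)
Iteration 4: no new sets; the family is a σ-algebra.

Hence σ(ℰ) has 8 members: { {}, {A}, {B,E}, {C,D}, {A,B,E}, {A,C,D}, {B,C,D,E}, Ω }.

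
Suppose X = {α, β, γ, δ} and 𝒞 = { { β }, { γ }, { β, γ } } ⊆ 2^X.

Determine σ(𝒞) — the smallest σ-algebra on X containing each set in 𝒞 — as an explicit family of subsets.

Take S₀ = 𝒞 ∪ {∅, X} = { {}, { β }, { γ }, { β, γ }, X }.
Step 1: 3 new —
  { α, δ }  = complement { β, γ }
  { α, β, δ }  = complement { γ }
  { α, γ, δ }  = complement { β }
  |family| = 8
Step 2: closed — nothing new.

Therefore σ(𝒞) = { {}, { β }, { γ }, { α, δ }, { β, γ }, { α, β, δ }, { α, γ, δ }, X } (|σ(𝒞)| = 8).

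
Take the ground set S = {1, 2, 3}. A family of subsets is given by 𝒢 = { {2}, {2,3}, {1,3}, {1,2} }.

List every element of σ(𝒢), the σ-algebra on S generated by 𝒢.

Begin from { ∅, {2}, {1,2}, {1,3}, {2,3}, S } (that is, 𝒢 plus ∅ and S).
Iteration 1: 2 new —
  {1}  = complement {2,3}
  {3}  = complement {1,2}
  (now 8)
Iteration 2: stable.

|σ(𝒢)| = 8.  σ(𝒢) = { ∅, {1}, {2}, {3}, {1,2}, {1,3}, {2,3}, S }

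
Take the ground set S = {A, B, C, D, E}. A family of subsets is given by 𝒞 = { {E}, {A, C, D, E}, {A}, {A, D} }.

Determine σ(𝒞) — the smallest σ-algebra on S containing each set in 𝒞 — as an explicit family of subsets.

Answer: σ(𝒞) = { {}, {A}, {B}, {C}, {D}, {E}, {A, B}, {A, C}, {A, D}, {A, E}, {B, C}, {B, D}, {B, E}, {C, D}, {C, E}, {D, E}, {A, B, C}, {A, B, D}, {A, B, E}, {A, C, D}, {A, C, E}, {A, D, E}, {B, C, D}, {B, C, E}, {B, D, E}, {C, D, E}, {A, B, C, D}, {A, B, C, E}, {A, B, D, E}, {A, C, D, E}, {B, C, D, E}, S }

Derivation:
Start: 𝒞 ∪ {∅, S} = { {}, {A}, {E}, {A, D}, {A, C, D, E}, S }.
Round 1 adds 6:
  {B}  = ᶜ of {A, C, D, E}
  {A, E}  = {E} ∪ {A}
  {A, D, E}  = {A, D} ∪ {E}
  {B, C, E}  = ᶜ of {A, D}
  {A, B, C, D}  = ᶜ of {E}
  {B, C, D, E}  = ᶜ of {A}
Round 2 adds 8:
  {A, B}  = {B} ∪ {A}
  {B, C}  = ᶜ of {A, D, E}
  {B, E}  = {B} ∪ {E}
  {A, B, D}  = {B} ∪ {A, D}
  {A, B, E}  = {B} ∪ {A, E}
  {B, C, D}  = ᶜ of {A, E}
  {A, B, C, E}  = {B, C, E} ∪ {A, E}
  {A, B, D, E}  = {A, D, E} ∪ {B}
Round 3 (7 new):
  {C}  = ᶜ of {A, B, D, E}
  {D}  = ᶜ of {A, B, C, E}
  {C, D}  = ᶜ of {A, B, E}
  {C, E}  = ᶜ of {A, B, D}
  {A, B, C}  = {A, B} ∪ {B, C}
  {A, C, D}  = ᶜ of {B, E}
  {C, D, E}  = ᶜ of {A, B}
Round 4 adds 5:
  {A, C}  = {C} ∪ {A}
  {B, D}  = {B} ∪ {D}
  {D, E}  = ᶜ of {A, B, C}
  {A, C, E}  = {C} ∪ {A, E}
  {B, D, E}  = {B, E} ∪ {D}
Round 5: no new sets; the family is a σ-algebra.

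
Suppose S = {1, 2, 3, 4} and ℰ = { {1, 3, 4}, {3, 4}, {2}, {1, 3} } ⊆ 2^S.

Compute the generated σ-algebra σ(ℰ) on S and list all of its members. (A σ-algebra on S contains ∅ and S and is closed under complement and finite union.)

σ(ℰ) (16 sets): { {}, {1}, {2}, {3}, {4}, {1, 2}, {1, 3}, {1, 4}, {2, 3}, {2, 4}, {3, 4}, {1, 2, 3}, {1, 2, 4}, {1, 3, 4}, {2, 3, 4}, S }

Check:
Take S₀ = ℰ ∪ {∅, S} = { {}, {2}, {1, 3}, {3, 4}, {1, 3, 4}, S }.
Pass 1 adds 4:
  {1, 2}  = complement {3, 4}
  {2, 4}  = complement {1, 3}
  {1, 2, 3}  = {1, 3} ∪ {2}
  {2, 3, 4}  = {3, 4} ∪ {2}
  |family| = 10
Pass 2. New:
  {1}  = complement {2, 3, 4}
  {4}  = complement {1, 2, 3}
  {1, 2, 4}  = {1, 2} ∪ {2, 4}
  |family| = 13
Pass 3: +2 →
  {3}  = complement {1, 2, 4}
  {1, 4}  = {4} ∪ {1}
  |family| = 15
Pass 4: +1 →
  {2, 3}  = complement {1, 4}
  |family| = 16
After Pass 5 the family is unchanged; done.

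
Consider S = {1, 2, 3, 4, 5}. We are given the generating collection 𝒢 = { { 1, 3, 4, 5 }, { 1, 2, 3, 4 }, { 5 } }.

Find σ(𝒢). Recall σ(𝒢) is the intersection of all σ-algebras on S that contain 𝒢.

|σ(𝒢)| = 8.  σ(𝒢) = { {  }, { 2 }, { 5 }, { 2, 5 }, { 1, 3, 4 }, { 1, 2, 3, 4 }, { 1, 3, 4, 5 }, S }

Derivation:
Start: 𝒢 ∪ {∅, S} = { {  }, { 5 }, { 1, 2, 3, 4 }, { 1, 3, 4, 5 }, S }.
Iteration 1. New:
  { 2 }  = complement { 1, 3, 4, 5 }
Iteration 2: +1 →
  { 2, 5 }  = { 2 } ∪ { 5 }
Iteration 3: 1 new —
  { 1, 3, 4 }  = complement { 2, 5 }
Iteration 4: no new sets; the family is a σ-algebra.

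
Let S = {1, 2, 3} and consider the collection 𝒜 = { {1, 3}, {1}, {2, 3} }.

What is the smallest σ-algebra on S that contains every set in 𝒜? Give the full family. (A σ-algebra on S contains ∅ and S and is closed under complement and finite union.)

|σ(𝒜)| = 8.  σ(𝒜) = { {}, {1}, {2}, {3}, {1, 2}, {1, 3}, {2, 3}, S }

Trace:
Start: 𝒜 ∪ {∅, S} = { {}, {1}, {1, 3}, {2, 3}, S }.
Round 1. New:
  {2}  = S∖{1, 3}
  [6 total]
Round 2. New:
  {1, 2}  = {2} ∪ {1}
  [7 total]
Round 3: +1 →
  {3}  = S∖{1, 2}
  [8 total]
Round 4: closed — nothing new.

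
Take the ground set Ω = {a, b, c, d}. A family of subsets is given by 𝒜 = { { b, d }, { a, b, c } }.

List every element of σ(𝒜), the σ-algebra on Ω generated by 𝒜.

Answer: σ(𝒜) = { ∅, { b }, { d }, { a, c }, { b, d }, { a, b, c }, { a, c, d }, Ω }

Check:
Initial family (4 sets): { ∅, { b, d }, { a, b, c }, Ω }.
Pass 1. New:
  { d }  = { a, b, c }ᶜ
  { a, c }  = { b, d }ᶜ
Pass 2. New:
  { a, c, d }  = { a, c } ∪ { d }
Pass 3 adds 1:
  { b }  = { a, c, d }ᶜ
Pass 4: closed — nothing new.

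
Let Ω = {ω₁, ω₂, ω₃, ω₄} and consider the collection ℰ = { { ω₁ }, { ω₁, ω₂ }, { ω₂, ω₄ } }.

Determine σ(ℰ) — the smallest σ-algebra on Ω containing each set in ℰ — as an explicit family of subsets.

Seed the family with ℰ together with ∅ and Ω: { ∅, { ω₁ }, { ω₁, ω₂ }, { ω₂, ω₄ }, Ω }.
Pass 1: 4 new —
  { ω₁, ω₃ }  = { ω₂, ω₄ }ᶜ
  { ω₃, ω₄ }  = { ω₁, ω₂ }ᶜ
  { ω₁, ω₂, ω₄ }  = { ω₁, ω₂ } ∪ { ω₂, ω₄ }
  { ω₂, ω₃, ω₄ }  = { ω₁ }ᶜ
  (now 9)
Pass 2: 3 new —
  { ω₃ }  = { ω₁, ω₂, ω₄ }ᶜ
  { ω₁, ω₂, ω₃ }  = { ω₁, ω₂ } ∪ { ω₁, ω₃ }
  { ω₁, ω₃, ω₄ }  = { ω₃, ω₄ } ∪ { ω₁, ω₃ }
  (now 12)
Pass 3. New:
  { ω₂ }  = { ω₁, ω₃, ω₄ }ᶜ
  { ω₄ }  = { ω₁, ω₂, ω₃ }ᶜ
  (now 14)
Pass 4: +2 →
  { ω₁, ω₄ }  = { ω₄ } ∪ { ω₁ }
  { ω₂, ω₃ }  = { ω₃ } ∪ { ω₂ }
  (now 16)
Pass 5: already closed under ᶜ and ∪.

|σ(ℰ)| = 16.  σ(ℰ) = { ∅, { ω₁ }, { ω₂ }, { ω₃ }, { ω₄ }, { ω₁, ω₂ }, { ω₁, ω₃ }, { ω₁, ω₄ }, { ω₂, ω₃ }, { ω₂, ω₄ }, { ω₃, ω₄ }, { ω₁, ω₂, ω₃ }, { ω₁, ω₂, ω₄ }, { ω₁, ω₃, ω₄ }, { ω₂, ω₃, ω₄ }, Ω }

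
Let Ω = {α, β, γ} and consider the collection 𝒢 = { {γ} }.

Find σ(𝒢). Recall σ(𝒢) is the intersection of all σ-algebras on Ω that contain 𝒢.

Answer: σ(𝒢) = { {}, {γ}, {α,β}, Ω }

Derivation:
Seed the family with 𝒢 together with ∅ and Ω: { {}, {γ}, Ω }.
Pass 1: 1 new —
  {α,β}  = complement {γ}
  (now 4)
Pass 2: no new sets; the family is a σ-algebra.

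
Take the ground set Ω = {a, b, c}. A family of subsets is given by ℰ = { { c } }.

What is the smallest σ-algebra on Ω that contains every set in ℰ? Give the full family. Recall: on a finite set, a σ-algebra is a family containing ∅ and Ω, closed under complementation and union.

σ(ℰ) = { {}, { c }, { a, b }, Ω }

Working:
Take S₀ = ℰ ∪ {∅, Ω} = { {}, { c }, Ω }.
Step 1: +1 →
  { a, b }  = { c }ᶜ
  |family| = 4
Step 2: closed — nothing new.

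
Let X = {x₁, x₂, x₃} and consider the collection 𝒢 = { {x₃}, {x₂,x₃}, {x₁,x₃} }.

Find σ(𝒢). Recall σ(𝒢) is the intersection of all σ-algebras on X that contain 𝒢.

Start: 𝒢 ∪ {∅, X} = { {}, {x₃}, {x₁,x₃}, {x₂,x₃}, X }.
Round 1: +3 →
  {x₁}  = {x₂,x₃}ᶜ
  {x₂}  = {x₁,x₃}ᶜ
  {x₁,x₂}  = {x₃}ᶜ
  [8 total]
Round 2: stable.

σ(𝒢) = { {}, {x₁}, {x₂}, {x₃}, {x₁,x₂}, {x₁,x₃}, {x₂,x₃}, X }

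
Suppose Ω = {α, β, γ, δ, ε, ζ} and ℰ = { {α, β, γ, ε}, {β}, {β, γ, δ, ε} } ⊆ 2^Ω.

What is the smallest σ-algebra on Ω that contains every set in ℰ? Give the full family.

σ(ℰ) (32 sets): { ∅, {α}, {β}, {δ}, {ζ}, {α, β}, {α, δ}, {α, ζ}, {β, δ}, {β, ζ}, {γ, ε}, {δ, ζ}, {α, β, δ}, {α, β, ζ}, {α, γ, ε}, {α, δ, ζ}, {β, γ, ε}, {β, δ, ζ}, {γ, δ, ε}, {γ, ε, ζ}, {α, β, γ, ε}, {α, β, δ, ζ}, {α, γ, δ, ε}, {α, γ, ε, ζ}, {β, γ, δ, ε}, {β, γ, ε, ζ}, {γ, δ, ε, ζ}, {α, β, γ, δ, ε}, {α, β, γ, ε, ζ}, {α, γ, δ, ε, ζ}, {β, γ, δ, ε, ζ}, Ω }

Check:
Begin from { ∅, {β}, {α, β, γ, ε}, {β, γ, δ, ε}, Ω } (that is, ℰ plus ∅ and Ω).
Iteration 1. New:
  {α, ζ}  = ᶜ of {β, γ, δ, ε}
  {δ, ζ}  = ᶜ of {α, β, γ, ε}
  {α, β, γ, δ, ε}  = {β, γ, δ, ε} ∪ {α, β, γ, ε}
  {α, γ, δ, ε, ζ}  = ᶜ of {β}
  (now 9)
Iteration 2 adds 6:
  {ζ}  = ᶜ of {α, β, γ, δ, ε}
  {α, β, ζ}  = {α, ζ} ∪ {β}
  {α, δ, ζ}  = {α, ζ} ∪ {δ, ζ}
  {β, δ, ζ}  = {β} ∪ {δ, ζ}
  {α, β, γ, ε, ζ}  = {α, ζ} ∪ {α, β, γ, ε}
  {β, γ, δ, ε, ζ}  = {β, γ, δ, ε} ∪ {δ, ζ}
  (now 15)
Iteration 3 adds 7:
  {α}  = ᶜ of {β, γ, δ, ε, ζ}
  {δ}  = ᶜ of {α, β, γ, ε, ζ}
  {β, ζ}  = {β} ∪ {ζ}
  {α, γ, ε}  = ᶜ of {β, δ, ζ}
  {β, γ, ε}  = ᶜ of {α, δ, ζ}
  {γ, δ, ε}  = ᶜ of {α, β, ζ}
  {α, β, δ, ζ}  = {β, δ, ζ} ∪ {α, ζ}
  (now 22)
Iteration 4 adds 8:
  {α, β}  = {β} ∪ {α}
  {α, δ}  = {δ} ∪ {α}
  {β, δ}  = {β} ∪ {δ}
  {γ, ε}  = ᶜ of {α, β, δ, ζ}
  {α, γ, δ, ε}  = ᶜ of {β, ζ}
  {α, γ, ε, ζ}  = {α, ζ} ∪ {α, γ, ε}
  {β, γ, ε, ζ}  = {β, ζ} ∪ {β, γ, ε}
  {γ, δ, ε, ζ}  = {γ, δ, ε} ∪ {δ, ζ}
  (now 30)
Iteration 5 adds 2:
  {α, β, δ}  = {α, β} ∪ {α, δ}
  {γ, ε, ζ}  = {ζ} ∪ {γ, ε}
  (now 32)
Iteration 6 adds nothing — fixpoint reached.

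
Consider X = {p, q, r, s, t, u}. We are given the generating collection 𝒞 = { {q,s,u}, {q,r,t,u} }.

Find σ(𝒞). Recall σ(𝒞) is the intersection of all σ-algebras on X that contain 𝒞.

Answer: σ(𝒞) = { ∅, {p}, {s}, {p,s}, {q,u}, {r,t}, {p,q,u}, {p,r,t}, {q,s,u}, {r,s,t}, {p,q,s,u}, {p,r,s,t}, {q,r,t,u}, {p,q,r,t,u}, {q,r,s,t,u}, X }

Working:
Start: 𝒞 ∪ {∅, X} = { ∅, {q,s,u}, {q,r,t,u}, X }.
Round 1: +3 →
  {p,s}  = X∖{q,r,t,u}
  {p,r,t}  = X∖{q,s,u}
  {q,r,s,t,u}  = {q,s,u} ∪ {q,r,t,u}
  [7 total]
Round 2: 4 new —
  {p}  = X∖{q,r,s,t,u}
  {p,q,s,u}  = {q,s,u} ∪ {p,s}
  {p,r,s,t}  = {p,s} ∪ {p,r,t}
  {p,q,r,t,u}  = {p,r,t} ∪ {q,r,t,u}
  [11 total]
Round 3 adds 3:
  {s}  = X∖{p,q,r,t,u}
  {q,u}  = X∖{p,r,s,t}
  {r,t}  = X∖{p,q,s,u}
  [14 total]
Round 4. New:
  {p,q,u}  = {p} ∪ {q,u}
  {r,s,t}  = {s} ∪ {r,t}
  [16 total]
Round 5: already closed under ᶜ and ∪.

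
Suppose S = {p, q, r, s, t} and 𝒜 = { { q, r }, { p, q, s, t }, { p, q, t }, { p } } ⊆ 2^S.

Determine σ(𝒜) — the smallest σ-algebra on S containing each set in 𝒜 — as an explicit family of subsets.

Start: 𝒜 ∪ {∅, S} = { {  }, { p }, { q, r }, { p, q, t }, { p, q, s, t }, S }.
Pass 1 (6 new):
  { r }  = { p, q, s, t }ᶜ
  { r, s }  = { p, q, t }ᶜ
  { p, q, r }  = { q, r } ∪ { p }
  { p, s, t }  = { q, r }ᶜ
  { p, q, r, t }  = { p, q, t } ∪ { q, r }
  { q, r, s, t }  = { p }ᶜ
  |family| = 12
Pass 2 adds 7:
  { s }  = { p, q, r, t }ᶜ
  { p, r }  = { r } ∪ { p }
  { s, t }  = { p, q, r }ᶜ
  { p, r, s }  = { r, s } ∪ { p }
  { q, r, s }  = { r, s } ∪ { q, r }
  { p, q, r, s }  = { r, s } ∪ { p, q, r }
  { p, r, s, t }  = { p, s, t } ∪ { r, s }
  |family| = 19
Pass 3: 7 new —
  { q }  = { p, r, s, t }ᶜ
  { t }  = { p, q, r, s }ᶜ
  { p, s }  = { s } ∪ { p }
  { p, t }  = { q, r, s }ᶜ
  { q, t }  = { p, r, s }ᶜ
  { q, s, t }  = { p, r }ᶜ
  { r, s, t }  = { r, s } ∪ { s, t }
  |family| = 26
Pass 4 adds 6:
  { p, q }  = { r, s, t }ᶜ
  { q, s }  = { q } ∪ { s }
  { r, t }  = { t } ∪ { r }
  { p, q, s }  = { q } ∪ { p, s }
  { p, r, t }  = { t } ∪ { p, r }
  { q, r, t }  = { p, s }ᶜ
  |family| = 32
Pass 5: closed — nothing new.

σ(𝒜) = { {  }, { p }, { q }, { r }, { s }, { t }, { p, q }, { p, r }, { p, s }, { p, t }, { q, r }, { q, s }, { q, t }, { r, s }, { r, t }, { s, t }, { p, q, r }, { p, q, s }, { p, q, t }, { p, r, s }, { p, r, t }, { p, s, t }, { q, r, s }, { q, r, t }, { q, s, t }, { r, s, t }, { p, q, r, s }, { p, q, r, t }, { p, q, s, t }, { p, r, s, t }, { q, r, s, t }, S }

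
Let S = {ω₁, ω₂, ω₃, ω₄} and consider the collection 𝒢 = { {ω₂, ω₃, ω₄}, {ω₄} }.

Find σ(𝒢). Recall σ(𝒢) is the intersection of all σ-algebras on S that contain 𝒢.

Initial family (4 sets): { {}, {ω₄}, {ω₂, ω₃, ω₄}, S }.
Round 1. New:
  {ω₁}  = {ω₂, ω₃, ω₄}ᶜ
  {ω₁, ω₂, ω₃}  = {ω₄}ᶜ
Round 2 (1 new):
  {ω₁, ω₄}  = {ω₄} ∪ {ω₁}
Round 3 (1 new):
  {ω₂, ω₃}  = {ω₁, ω₄}ᶜ
Round 4: no new sets; the family is a σ-algebra.

Hence σ(𝒢) has 8 members: { {}, {ω₁}, {ω₄}, {ω₁, ω₄}, {ω₂, ω₃}, {ω₁, ω₂, ω₃}, {ω₂, ω₃, ω₄}, S }.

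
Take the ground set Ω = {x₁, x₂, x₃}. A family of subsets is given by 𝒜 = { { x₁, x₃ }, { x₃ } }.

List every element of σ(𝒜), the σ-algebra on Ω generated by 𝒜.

σ(𝒜) (8 sets): { {}, { x₁ }, { x₂ }, { x₃ }, { x₁, x₂ }, { x₁, x₃ }, { x₂, x₃ }, Ω }

Trace:
Start: 𝒜 ∪ {∅, Ω} = { {}, { x₃ }, { x₁, x₃ }, Ω }.
Step 1 (2 new):
  { x₂ }  = complement { x₁, x₃ }
  { x₁, x₂ }  = complement { x₃ }
  [6 total]
Step 2. New:
  { x₂, x₃ }  = { x₃ } ∪ { x₂ }
  [7 total]
Step 3: +1 →
  { x₁ }  = complement { x₂, x₃ }
  [8 total]
Step 4: stable.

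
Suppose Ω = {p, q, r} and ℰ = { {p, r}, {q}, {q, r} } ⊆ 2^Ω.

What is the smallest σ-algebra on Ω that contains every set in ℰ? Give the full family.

σ(ℰ) = { {}, {p}, {q}, {r}, {p, q}, {p, r}, {q, r}, Ω }

Working:
Seed the family with ℰ together with ∅ and Ω: { {}, {q}, {p, r}, {q, r}, Ω }.
Round 1: +1 →
  {p}  = ᶜ of {q, r}
  [6 total]
Round 2 (1 new):
  {p, q}  = {q} ∪ {p}
  [7 total]
Round 3: +1 →
  {r}  = ᶜ of {p, q}
  [8 total]
Round 4 adds nothing — fixpoint reached.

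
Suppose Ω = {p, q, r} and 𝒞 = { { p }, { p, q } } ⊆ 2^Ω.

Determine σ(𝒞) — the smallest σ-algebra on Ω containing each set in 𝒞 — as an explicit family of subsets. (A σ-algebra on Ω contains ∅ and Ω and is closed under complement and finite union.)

Answer: σ(𝒞) = { ∅, { p }, { q }, { r }, { p, q }, { p, r }, { q, r }, Ω }

Check:
Seed the family with 𝒞 together with ∅ and Ω: { ∅, { p }, { p, q }, Ω }.
Pass 1: 2 new —
  { r }  = { p, q }ᶜ
  { q, r }  = { p }ᶜ
  — 6 sets.
Pass 2: +1 →
  { p, r }  = { r } ∪ { p }
  — 7 sets.
Pass 3 adds 1:
  { q }  = { p, r }ᶜ
  — 8 sets.
After Pass 4 the family is unchanged; done.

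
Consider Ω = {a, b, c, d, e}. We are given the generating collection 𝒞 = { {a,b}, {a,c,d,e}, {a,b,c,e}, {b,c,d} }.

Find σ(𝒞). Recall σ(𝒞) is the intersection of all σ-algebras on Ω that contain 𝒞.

Answer: σ(𝒞) = { {}, {a}, {b}, {c}, {d}, {e}, {a,b}, {a,c}, {a,d}, {a,e}, {b,c}, {b,d}, {b,e}, {c,d}, {c,e}, {d,e}, {a,b,c}, {a,b,d}, {a,b,e}, {a,c,d}, {a,c,e}, {a,d,e}, {b,c,d}, {b,c,e}, {b,d,e}, {c,d,e}, {a,b,c,d}, {a,b,c,e}, {a,b,d,e}, {a,c,d,e}, {b,c,d,e}, Ω }

Derivation:
Seed the family with 𝒞 together with ∅ and Ω: { {}, {a,b}, {b,c,d}, {a,b,c,e}, {a,c,d,e}, Ω }.
Round 1 (5 new):
  {b}  = ᶜ of {a,c,d,e}
  {d}  = ᶜ of {a,b,c,e}
  {a,e}  = ᶜ of {b,c,d}
  {c,d,e}  = ᶜ of {a,b}
  {a,b,c,d}  = {b,c,d} ∪ {a,b}
  |family| = 11
Round 2 (6 new):
  {e}  = ᶜ of {a,b,c,d}
  {b,d}  = {b} ∪ {d}
  {a,b,d}  = {a,b} ∪ {d}
  {a,b,e}  = {a,b} ∪ {a,e}
  {a,d,e}  = {a,e} ∪ {d}
  {b,c,d,e}  = {c,d,e} ∪ {b,c,d}
  |family| = 17
Round 3 (9 new):
  {a}  = ᶜ of {b,c,d,e}
  {b,c}  = ᶜ of {a,d,e}
  {b,e}  = {b} ∪ {e}
  {c,d}  = ᶜ of {a,b,e}
  {c,e}  = ᶜ of {a,b,d}
  {d,e}  = {d} ∪ {e}
  {a,c,e}  = ᶜ of {b,d}
  {b,d,e}  = {b,d} ∪ {e}
  {a,b,d,e}  = {a,d,e} ∪ {a,b,e}
  |family| = 26
Round 4: 6 new —
  {c}  = ᶜ of {a,b,d,e}
  {a,c}  = ᶜ of {b,d,e}
  {a,d}  = {d} ∪ {a}
  {a,b,c}  = ᶜ of {d,e}
  {a,c,d}  = ᶜ of {b,e}
  {b,c,e}  = {b,e} ∪ {b,c}
  |family| = 32
Round 5: closed — nothing new.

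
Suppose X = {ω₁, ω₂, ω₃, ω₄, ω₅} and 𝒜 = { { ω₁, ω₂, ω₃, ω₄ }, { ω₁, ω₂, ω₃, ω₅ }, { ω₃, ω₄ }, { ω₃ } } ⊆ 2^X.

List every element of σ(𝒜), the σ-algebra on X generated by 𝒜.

|σ(𝒜)| = 16.  σ(𝒜) = { ∅, { ω₃ }, { ω₄ }, { ω₅ }, { ω₁, ω₂ }, { ω₃, ω₄ }, { ω₃, ω₅ }, { ω₄, ω₅ }, { ω₁, ω₂, ω₃ }, { ω₁, ω₂, ω₄ }, { ω₁, ω₂, ω₅ }, { ω₃, ω₄, ω₅ }, { ω₁, ω₂, ω₃, ω₄ }, { ω₁, ω₂, ω₃, ω₅ }, { ω₁, ω₂, ω₄, ω₅ }, X }

Derivation:
Begin from { ∅, { ω₃ }, { ω₃, ω₄ }, { ω₁, ω₂, ω₃, ω₄ }, { ω₁, ω₂, ω₃, ω₅ }, X } (that is, 𝒜 plus ∅ and X).
Step 1 (4 new):
  { ω₄ }  = complement { ω₁, ω₂, ω₃, ω₅ }
  { ω₅ }  = complement { ω₁, ω₂, ω₃, ω₄ }
  { ω₁, ω₂, ω₅ }  = complement { ω₃, ω₄ }
  { ω₁, ω₂, ω₄, ω₅ }  = complement { ω₃ }
  |family| = 10
Step 2. New:
  { ω₃, ω₅ }  = { ω₅ } ∪ { ω₃ }
  { ω₄, ω₅ }  = { ω₅ } ∪ { ω₄ }
  { ω₃, ω₄, ω₅ }  = { ω₃, ω₄ } ∪ { ω₅ }
  |family| = 13
Step 3 adds 3:
  { ω₁, ω₂ }  = complement { ω₃, ω₄, ω₅ }
  { ω₁, ω₂, ω₃ }  = complement { ω₄, ω₅ }
  { ω₁, ω₂, ω₄ }  = complement { ω₃, ω₅ }
  |family| = 16
Step 4: closed — nothing new.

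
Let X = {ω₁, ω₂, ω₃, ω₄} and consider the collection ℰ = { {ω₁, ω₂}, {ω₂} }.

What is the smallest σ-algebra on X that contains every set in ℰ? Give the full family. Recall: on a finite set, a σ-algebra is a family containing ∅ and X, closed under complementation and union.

|σ(ℰ)| = 8.  σ(ℰ) = { {}, {ω₁}, {ω₂}, {ω₁, ω₂}, {ω₃, ω₄}, {ω₁, ω₃, ω₄}, {ω₂, ω₃, ω₄}, X }

Derivation:
Begin from { {}, {ω₂}, {ω₁, ω₂}, X } (that is, ℰ plus ∅ and X).
Step 1: +2 →
  {ω₃, ω₄}  = complement {ω₁, ω₂}
  {ω₁, ω₃, ω₄}  = complement {ω₂}
  |family| = 6
Step 2: 1 new —
  {ω₂, ω₃, ω₄}  = {ω₃, ω₄} ∪ {ω₂}
  |family| = 7
Step 3: 1 new —
  {ω₁}  = complement {ω₂, ω₃, ω₄}
  |family| = 8
After Step 4 the family is unchanged; done.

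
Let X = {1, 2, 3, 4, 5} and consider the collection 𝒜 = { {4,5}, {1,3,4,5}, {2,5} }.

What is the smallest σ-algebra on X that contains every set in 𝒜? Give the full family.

Seed the family with 𝒜 together with ∅ and X: { ∅, {2,5}, {4,5}, {1,3,4,5}, X }.
Step 1 (4 new):
  {2}  = ᶜ of {1,3,4,5}
  {1,2,3}  = ᶜ of {4,5}
  {1,3,4}  = ᶜ of {2,5}
  {2,4,5}  = {4,5} ∪ {2,5}
  |family| = 9
Step 2. New:
  {1,3}  = ᶜ of {2,4,5}
  {1,2,3,4}  = {1,2,3} ∪ {1,3,4}
  {1,2,3,5}  = {2,5} ∪ {1,2,3}
  |family| = 12
Step 3: 2 new —
  {4}  = ᶜ of {1,2,3,5}
  {5}  = ᶜ of {1,2,3,4}
  |family| = 14
Step 4: +2 →
  {2,4}  = {4} ∪ {2}
  {1,3,5}  = {1,3} ∪ {5}
  |family| = 16
Step 5: stable.

|σ(𝒜)| = 16.  σ(𝒜) = { ∅, {2}, {4}, {5}, {1,3}, {2,4}, {2,5}, {4,5}, {1,2,3}, {1,3,4}, {1,3,5}, {2,4,5}, {1,2,3,4}, {1,2,3,5}, {1,3,4,5}, X }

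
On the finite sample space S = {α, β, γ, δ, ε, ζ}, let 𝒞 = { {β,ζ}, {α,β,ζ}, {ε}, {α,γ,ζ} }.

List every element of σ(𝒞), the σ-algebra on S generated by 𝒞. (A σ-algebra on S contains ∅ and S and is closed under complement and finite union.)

Answer: σ(𝒞) = { ∅, {α}, {β}, {γ}, {δ}, {ε}, {ζ}, {α,β}, {α,γ}, {α,δ}, {α,ε}, {α,ζ}, {β,γ}, {β,δ}, {β,ε}, {β,ζ}, {γ,δ}, {γ,ε}, {γ,ζ}, {δ,ε}, {δ,ζ}, {ε,ζ}, {α,β,γ}, {α,β,δ}, {α,β,ε}, {α,β,ζ}, {α,γ,δ}, {α,γ,ε}, {α,γ,ζ}, {α,δ,ε}, {α,δ,ζ}, {α,ε,ζ}, {β,γ,δ}, {β,γ,ε}, {β,γ,ζ}, {β,δ,ε}, {β,δ,ζ}, {β,ε,ζ}, {γ,δ,ε}, {γ,δ,ζ}, {γ,ε,ζ}, {δ,ε,ζ}, {α,β,γ,δ}, {α,β,γ,ε}, {α,β,γ,ζ}, {α,β,δ,ε}, {α,β,δ,ζ}, {α,β,ε,ζ}, {α,γ,δ,ε}, {α,γ,δ,ζ}, {α,γ,ε,ζ}, {α,δ,ε,ζ}, {β,γ,δ,ε}, {β,γ,δ,ζ}, {β,γ,ε,ζ}, {β,δ,ε,ζ}, {γ,δ,ε,ζ}, {α,β,γ,δ,ε}, {α,β,γ,δ,ζ}, {α,β,γ,ε,ζ}, {α,β,δ,ε,ζ}, {α,γ,δ,ε,ζ}, {β,γ,δ,ε,ζ}, S }

Check:
Start: 𝒞 ∪ {∅, S} = { ∅, {ε}, {β,ζ}, {α,β,ζ}, {α,γ,ζ}, S }.
Iteration 1 adds 8:
  {β,δ,ε}  = ᶜ of {α,γ,ζ}
  {β,ε,ζ}  = {β,ζ} ∪ {ε}
  {γ,δ,ε}  = ᶜ of {α,β,ζ}
  {α,β,γ,ζ}  = {α,γ,ζ} ∪ {β,ζ}
  {α,β,ε,ζ}  = {α,β,ζ} ∪ {ε}
  {α,γ,δ,ε}  = ᶜ of {β,ζ}
  {α,γ,ε,ζ}  = {α,γ,ζ} ∪ {ε}
  {α,β,γ,δ,ζ}  = ᶜ of {ε}
  |family| = 14
Iteration 2 (11 new):
  {β,δ}  = ᶜ of {α,γ,ε,ζ}
  {γ,δ}  = ᶜ of {α,β,ε,ζ}
  {δ,ε}  = ᶜ of {α,β,γ,ζ}
  {α,γ,δ}  = ᶜ of {β,ε,ζ}
  {β,γ,δ,ε}  = {γ,δ,ε} ∪ {β,δ,ε}
  {β,δ,ε,ζ}  = {β,ζ} ∪ {β,δ,ε}
  {α,β,γ,δ,ε}  = {α,γ,δ,ε} ∪ {β,δ,ε}
  {α,β,γ,ε,ζ}  = {α,γ,ε,ζ} ∪ {β,ζ}
  {α,β,δ,ε,ζ}  = {α,β,ζ} ∪ {β,δ,ε}
  {α,γ,δ,ε,ζ}  = {α,γ,ε,ζ} ∪ {γ,δ,ε}
  {β,γ,δ,ε,ζ}  = {γ,δ,ε} ∪ {β,ζ}
  |family| = 25
Iteration 3: 13 new —
  {α}  = ᶜ of {β,γ,δ,ε,ζ}
  {β}  = ᶜ of {α,γ,δ,ε,ζ}
  {γ}  = ᶜ of {α,β,δ,ε,ζ}
  {δ}  = ᶜ of {α,β,γ,ε,ζ}
  {ζ}  = ᶜ of {α,β,γ,δ,ε}
  {α,γ}  = ᶜ of {β,δ,ε,ζ}
  {α,ζ}  = ᶜ of {β,γ,δ,ε}
  {β,γ,δ}  = {γ,δ} ∪ {β,δ}
  {β,δ,ζ}  = {β,δ} ∪ {β,ζ}
  {α,β,γ,δ}  = {α,γ,δ} ∪ {β,δ}
  {α,β,δ,ζ}  = {β,δ} ∪ {α,β,ζ}
  {α,γ,δ,ζ}  = {γ,δ} ∪ {α,γ,ζ}
  {β,γ,δ,ζ}  = {γ,δ} ∪ {β,ζ}
  |family| = 38
Iteration 4: +22 →
  {α,β}  = {β} ∪ {α}
  {α,δ}  = {δ} ∪ {α}
  {α,ε}  = ᶜ of {β,γ,δ,ζ}
  {β,γ}  = {β} ∪ {γ}
  {β,ε}  = ᶜ of {α,γ,δ,ζ}
  {γ,ε}  = ᶜ of {α,β,δ,ζ}
  {γ,ζ}  = {γ} ∪ {ζ}
  {δ,ζ}  = {δ} ∪ {ζ}
  {ε,ζ}  = ᶜ of {α,β,γ,δ}
  {α,β,γ}  = {β} ∪ {α,γ}
  {α,β,δ}  = {α} ∪ {β,δ}
  {α,γ,ε}  = ᶜ of {β,δ,ζ}
  {α,δ,ε}  = {δ,ε} ∪ {α}
  {α,δ,ζ}  = {α,ζ} ∪ {δ}
  {α,ε,ζ}  = ᶜ of {β,γ,δ}
  {β,γ,ζ}  = {β,ζ} ∪ {γ}
  {γ,δ,ζ}  = {γ,δ} ∪ {ζ}
  {δ,ε,ζ}  = {δ,ε} ∪ {ζ}
  {α,β,δ,ε}  = {β,δ,ε} ∪ {α}
  {α,δ,ε,ζ}  = {α,ζ} ∪ {δ,ε}
  {β,γ,ε,ζ}  = {γ} ∪ {β,ε,ζ}
  {γ,δ,ε,ζ}  = {γ,δ,ε} ∪ {ζ}
  |family| = 60
Iteration 5 (4 new):
  {α,β,ε}  = ᶜ of {γ,δ,ζ}
  {β,γ,ε}  = ᶜ of {α,δ,ζ}
  {γ,ε,ζ}  = ᶜ of {α,β,δ}
  {α,β,γ,ε}  = ᶜ of {δ,ζ}
  |family| = 64
Iteration 6: stable.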